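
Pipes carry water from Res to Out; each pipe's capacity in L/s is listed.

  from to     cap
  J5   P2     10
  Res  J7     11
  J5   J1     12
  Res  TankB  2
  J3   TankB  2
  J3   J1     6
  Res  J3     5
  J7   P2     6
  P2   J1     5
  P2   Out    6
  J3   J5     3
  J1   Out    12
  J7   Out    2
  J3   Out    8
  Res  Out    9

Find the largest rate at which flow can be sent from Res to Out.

Augment Res→Out: bottleneck 9, flow now 9.
Augment Res→J7→Out: bottleneck 2, flow now 11.
Augment Res→J3→Out: bottleneck 5, flow now 16.
Augment Res→J7→P2→Out: bottleneck 6, flow now 22.
No augmenting path remains; maximum flow = 22.
In the residual graph, reachable from Res: {Res, J7, TankB}.
Min-cut edges: Res→J3 (5), Res→Out (9), J7→P2 (6), J7→Out (2); capacity 5 + 9 + 6 + 2 = 22.
This cut is saturated, so no flow can exceed 22.

22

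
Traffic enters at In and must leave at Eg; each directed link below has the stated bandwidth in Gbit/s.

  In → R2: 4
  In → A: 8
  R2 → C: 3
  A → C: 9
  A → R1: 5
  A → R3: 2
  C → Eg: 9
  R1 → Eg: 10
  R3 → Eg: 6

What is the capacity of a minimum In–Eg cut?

11

Augment In→R2→C→Eg: bottleneck 3, flow now 3.
Augment In→A→C→Eg: bottleneck 6, flow now 9.
Augment In→A→R1→Eg: bottleneck 2, flow now 11.
No augmenting path remains; maximum flow = 11.
By max-flow min-cut, the minimum cut capacity equals the max flow.
In the residual graph, reachable from In: {In, R2}.
Min-cut edges: In→A (8), R2→C (3); capacity 8 + 3 = 11.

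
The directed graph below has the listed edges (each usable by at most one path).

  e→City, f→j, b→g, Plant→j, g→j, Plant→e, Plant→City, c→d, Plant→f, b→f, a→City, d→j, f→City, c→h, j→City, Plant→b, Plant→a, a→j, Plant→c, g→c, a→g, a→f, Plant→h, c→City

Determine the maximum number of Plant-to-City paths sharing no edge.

Assign every edge capacity 1; by Menger, the answer equals the max flow.
Path Plant→City (+1); total 1.
Path Plant→a→City (+1); total 2.
Path Plant→c→City (+1); total 3.
Path Plant→e→City (+1); total 4.
Path Plant→f→City (+1); total 5.
Path Plant→j→City (+1); total 6.
No residual Plant→City path; max flow = 6.
Certifying cut of size 6: {Plant→City, Plant→a, Plant→e, c→City, f→City, j→City}.

6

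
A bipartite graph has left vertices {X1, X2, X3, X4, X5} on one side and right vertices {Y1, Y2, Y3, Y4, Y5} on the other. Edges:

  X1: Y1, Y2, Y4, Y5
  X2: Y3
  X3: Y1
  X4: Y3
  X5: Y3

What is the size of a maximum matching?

Unit-capacity flow: source→left, listed edges, right→sink; max matching = max flow.
Augmenting path X1→Y1 (+1); matched 1.
Augmenting path X2→Y3 (+1); matched 2.
Augmenting path X3→Y1→X1→Y2 (+1); matched 3.
No augmenting path remains; maximum matching = 3.
König certificate: {X1, X3, Y3} is a vertex cover of size 3 (every listed pair touches it), so no matching can be larger.

3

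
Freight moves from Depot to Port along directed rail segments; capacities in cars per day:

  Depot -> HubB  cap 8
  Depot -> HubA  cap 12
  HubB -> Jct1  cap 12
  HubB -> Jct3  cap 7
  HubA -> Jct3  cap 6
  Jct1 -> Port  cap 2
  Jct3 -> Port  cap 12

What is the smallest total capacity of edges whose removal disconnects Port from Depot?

Augment Depot→HubB→Jct1→Port: bottleneck 2, flow now 2.
Augment Depot→HubB→Jct3→Port: bottleneck 6, flow now 8.
Augment Depot→HubA→Jct3→Port: bottleneck 6, flow now 14.
No augmenting path remains; maximum flow = 14.
By max-flow min-cut, the minimum cut capacity equals the max flow.
In the residual graph, reachable from Depot: {Depot, HubA}.
Min-cut edges: Depot→HubB (8), HubA→Jct3 (6); capacity 8 + 6 = 14.

14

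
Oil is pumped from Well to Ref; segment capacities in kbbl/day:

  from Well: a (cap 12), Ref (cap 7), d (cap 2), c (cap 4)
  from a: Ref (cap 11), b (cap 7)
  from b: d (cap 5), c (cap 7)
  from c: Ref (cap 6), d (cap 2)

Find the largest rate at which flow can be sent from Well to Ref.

23

Augment Well→Ref: bottleneck 7, flow now 7.
Augment Well→a→Ref: bottleneck 11, flow now 18.
Augment Well→c→Ref: bottleneck 4, flow now 22.
Augment Well→a→b→c→Ref: bottleneck 1, flow now 23.
No augmenting path remains; maximum flow = 23.
In the residual graph, reachable from Well: {Well, d}.
Min-cut edges: Well→a (12), Well→c (4), Well→Ref (7); capacity 12 + 4 + 7 = 23.
This cut is saturated, so no flow can exceed 23.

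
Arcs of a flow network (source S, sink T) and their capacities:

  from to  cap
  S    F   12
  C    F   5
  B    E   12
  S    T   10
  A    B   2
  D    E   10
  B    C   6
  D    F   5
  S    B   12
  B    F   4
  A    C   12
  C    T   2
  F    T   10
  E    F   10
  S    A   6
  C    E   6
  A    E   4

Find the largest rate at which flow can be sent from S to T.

22

Augment S→T: bottleneck 10, flow now 10.
Augment S→F→T: bottleneck 10, flow now 20.
Augment S→A→C→T: bottleneck 2, flow now 22.
No augmenting path remains; maximum flow = 22.
In the residual graph, reachable from S: {S, A, B, C, E, F}.
Min-cut edges: S→T (10), C→T (2), F→T (10); capacity 10 + 2 + 10 = 22.
This cut is saturated, so no flow can exceed 22.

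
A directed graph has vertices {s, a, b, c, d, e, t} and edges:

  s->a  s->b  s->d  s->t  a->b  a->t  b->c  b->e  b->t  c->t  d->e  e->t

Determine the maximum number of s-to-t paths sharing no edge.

4

Assign every edge capacity 1; by Menger, the answer equals the max flow.
Path s→t (+1); total 1.
Path s→a→t (+1); total 2.
Path s→b→t (+1); total 3.
Path s→d→e→t (+1); total 4.
No residual s→t path; max flow = 4.
Certifying cut of size 4: {s→a, s→b, s→d, s→t}.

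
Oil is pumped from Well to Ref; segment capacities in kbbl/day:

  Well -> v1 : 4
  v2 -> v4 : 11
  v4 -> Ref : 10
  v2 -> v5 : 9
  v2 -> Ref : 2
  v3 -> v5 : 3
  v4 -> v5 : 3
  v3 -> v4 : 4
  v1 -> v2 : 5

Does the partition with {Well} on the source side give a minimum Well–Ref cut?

Yes — it is a minimum cut (capacity 4).

Given cut capacity: 4 = 4.
Augment Well→v1→v2→Ref: bottleneck 2, flow now 2.
Augment Well→v1→v2→v4→Ref: bottleneck 2, flow now 4.
No augmenting path remains; maximum flow = 4.
Cut capacity 4 equals the max flow, so it is a minimum cut.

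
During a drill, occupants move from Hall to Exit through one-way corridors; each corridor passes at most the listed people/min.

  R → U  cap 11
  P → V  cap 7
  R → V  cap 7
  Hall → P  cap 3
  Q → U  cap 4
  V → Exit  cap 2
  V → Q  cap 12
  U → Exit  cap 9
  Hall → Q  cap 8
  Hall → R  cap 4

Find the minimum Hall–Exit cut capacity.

Augment Hall→P→V→Exit: bottleneck 2, flow now 2.
Augment Hall→Q→U→Exit: bottleneck 4, flow now 6.
Augment Hall→R→U→Exit: bottleneck 4, flow now 10.
No augmenting path remains; maximum flow = 10.
By max-flow min-cut, the minimum cut capacity equals the max flow.
In the residual graph, reachable from Hall: {Hall, P, Q, V}.
Min-cut edges: Hall→R (4), Q→U (4), V→Exit (2); capacity 4 + 4 + 2 = 10.

10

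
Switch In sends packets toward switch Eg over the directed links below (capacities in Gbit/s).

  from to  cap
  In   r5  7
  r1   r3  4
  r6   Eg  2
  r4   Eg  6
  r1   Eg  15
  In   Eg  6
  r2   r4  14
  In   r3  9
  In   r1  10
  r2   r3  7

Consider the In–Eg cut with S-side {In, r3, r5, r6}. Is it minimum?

Given cut capacity: 10 + 6 + 2 = 18.
Augment In→Eg: bottleneck 6, flow now 6.
Augment In→r1→Eg: bottleneck 10, flow now 16.
No augmenting path remains; maximum flow = 16.
In the residual graph, reachable from In: {In, r3, r5}.
Min-cut edges: In→r1 (10), In→Eg (6); capacity 10 + 6 = 16.
Cut capacity 18 exceeds the max flow 16, so it is not minimum.

No — its capacity is 18, but the minimum cut has capacity 16.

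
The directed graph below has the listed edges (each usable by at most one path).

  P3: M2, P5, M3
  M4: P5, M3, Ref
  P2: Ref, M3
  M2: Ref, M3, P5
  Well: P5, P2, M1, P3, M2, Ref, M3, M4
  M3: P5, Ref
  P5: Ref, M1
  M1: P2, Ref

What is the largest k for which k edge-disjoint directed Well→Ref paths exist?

7

Assign every edge capacity 1; by Menger, the answer equals the max flow.
Path Well→Ref (+1); total 1.
Path Well→M4→Ref (+1); total 2.
Path Well→M2→Ref (+1); total 3.
Path Well→P2→Ref (+1); total 4.
Path Well→M3→Ref (+1); total 5.
Path Well→M1→Ref (+1); total 6.
Path Well→P5→Ref (+1); total 7.
No residual Well→Ref path; max flow = 7.
Certifying cut of size 7: {M1→Ref, M2→Ref, M3→Ref, P2→Ref, P5→Ref, Well→M4, Well→Ref}.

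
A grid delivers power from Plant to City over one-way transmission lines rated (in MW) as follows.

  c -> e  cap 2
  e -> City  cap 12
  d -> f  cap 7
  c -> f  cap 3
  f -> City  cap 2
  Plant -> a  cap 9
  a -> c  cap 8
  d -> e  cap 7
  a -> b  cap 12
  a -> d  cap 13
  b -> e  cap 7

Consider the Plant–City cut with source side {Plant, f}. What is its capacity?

11

Edges leaving {Plant, f}: Plant→a (9), f→City (2).
Cut capacity = 9 + 2 = 11.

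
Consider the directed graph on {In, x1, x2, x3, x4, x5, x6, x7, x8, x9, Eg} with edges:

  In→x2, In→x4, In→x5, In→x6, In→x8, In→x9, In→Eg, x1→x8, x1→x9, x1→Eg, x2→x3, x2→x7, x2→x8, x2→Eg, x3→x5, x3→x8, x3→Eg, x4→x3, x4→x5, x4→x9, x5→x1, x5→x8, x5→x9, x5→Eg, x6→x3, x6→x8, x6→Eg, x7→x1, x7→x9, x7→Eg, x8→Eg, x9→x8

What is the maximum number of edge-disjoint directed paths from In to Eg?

6

Assign every edge capacity 1; by Menger, the answer equals the max flow.
Path In→Eg (+1); total 1.
Path In→x2→Eg (+1); total 2.
Path In→x5→Eg (+1); total 3.
Path In→x6→Eg (+1); total 4.
Path In→x8→Eg (+1); total 5.
Path In→x4→x3→Eg (+1); total 6.
No residual In→Eg path; max flow = 6.
Certifying cut of size 6: {In→Eg, In→x2, In→x4, In→x5, In→x6, x8→Eg}.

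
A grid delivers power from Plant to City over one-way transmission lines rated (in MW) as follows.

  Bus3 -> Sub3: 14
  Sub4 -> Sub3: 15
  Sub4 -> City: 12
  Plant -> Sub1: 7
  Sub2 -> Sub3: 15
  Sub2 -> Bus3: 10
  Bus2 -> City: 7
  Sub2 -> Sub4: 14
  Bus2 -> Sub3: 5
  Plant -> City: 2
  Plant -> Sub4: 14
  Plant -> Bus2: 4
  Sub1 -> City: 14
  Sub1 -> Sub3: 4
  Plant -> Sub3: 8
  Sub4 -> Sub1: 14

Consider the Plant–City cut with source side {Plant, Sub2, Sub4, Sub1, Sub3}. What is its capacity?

Edges leaving {Plant, Sub2, Sub4, Sub1, Sub3}: Plant→Bus2 (4), Plant→City (2), Sub2→Bus3 (10), Sub4→City (12), Sub1→City (14).
Cut capacity = 4 + 2 + 10 + 12 + 14 = 42.

42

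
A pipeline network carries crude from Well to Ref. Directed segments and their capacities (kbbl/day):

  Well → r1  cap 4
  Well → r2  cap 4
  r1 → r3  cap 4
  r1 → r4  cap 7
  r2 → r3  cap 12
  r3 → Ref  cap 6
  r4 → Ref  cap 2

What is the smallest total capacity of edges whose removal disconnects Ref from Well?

8

Augment Well→r1→r3→Ref: bottleneck 4, flow now 4.
Augment Well→r2→r3→Ref: bottleneck 2, flow now 6.
Augment Well→r2→r3→r1→r4→Ref: bottleneck 2, flow now 8. (uses reverse residual edge)
No augmenting path remains; maximum flow = 8.
By max-flow min-cut, the minimum cut capacity equals the max flow.
In the residual graph, reachable from Well: {Well}.
Min-cut edges: Well→r1 (4), Well→r2 (4); capacity 4 + 4 = 8.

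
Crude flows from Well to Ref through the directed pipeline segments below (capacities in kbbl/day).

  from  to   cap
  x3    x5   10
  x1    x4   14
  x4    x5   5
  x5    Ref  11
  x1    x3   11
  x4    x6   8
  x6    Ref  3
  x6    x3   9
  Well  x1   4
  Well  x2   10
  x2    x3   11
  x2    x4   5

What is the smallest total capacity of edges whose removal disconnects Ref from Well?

14

Augment Well→x1→x3→x5→Ref: bottleneck 4, flow now 4.
Augment Well→x2→x3→x5→Ref: bottleneck 6, flow now 10.
Augment Well→x2→x4→x5→Ref: bottleneck 1, flow now 11.
Augment Well→x2→x4→x6→Ref: bottleneck 3, flow now 14.
No augmenting path remains; maximum flow = 14.
By max-flow min-cut, the minimum cut capacity equals the max flow.
In the residual graph, reachable from Well: {Well}.
Min-cut edges: Well→x1 (4), Well→x2 (10); capacity 4 + 10 = 14.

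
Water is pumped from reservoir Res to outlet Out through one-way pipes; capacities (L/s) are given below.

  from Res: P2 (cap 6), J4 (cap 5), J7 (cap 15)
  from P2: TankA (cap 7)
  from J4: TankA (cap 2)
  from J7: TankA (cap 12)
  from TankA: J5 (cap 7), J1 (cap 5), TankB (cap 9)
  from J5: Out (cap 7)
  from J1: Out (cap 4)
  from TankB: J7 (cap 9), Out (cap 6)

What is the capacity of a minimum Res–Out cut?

17

Augment Res→P2→TankA→J5→Out: bottleneck 6, flow now 6.
Augment Res→J4→TankA→J5→Out: bottleneck 1, flow now 7.
Augment Res→J4→TankA→J1→Out: bottleneck 1, flow now 8.
Augment Res→J7→TankA→J1→Out: bottleneck 3, flow now 11.
Augment Res→J7→TankA→TankB→Out: bottleneck 6, flow now 17.
No augmenting path remains; maximum flow = 17.
By max-flow min-cut, the minimum cut capacity equals the max flow.
In the residual graph, reachable from Res: {Res, P2, J4, J7, TankA, J1, TankB}.
Min-cut edges: TankA→J5 (7), J1→Out (4), TankB→Out (6); capacity 7 + 4 + 6 = 17.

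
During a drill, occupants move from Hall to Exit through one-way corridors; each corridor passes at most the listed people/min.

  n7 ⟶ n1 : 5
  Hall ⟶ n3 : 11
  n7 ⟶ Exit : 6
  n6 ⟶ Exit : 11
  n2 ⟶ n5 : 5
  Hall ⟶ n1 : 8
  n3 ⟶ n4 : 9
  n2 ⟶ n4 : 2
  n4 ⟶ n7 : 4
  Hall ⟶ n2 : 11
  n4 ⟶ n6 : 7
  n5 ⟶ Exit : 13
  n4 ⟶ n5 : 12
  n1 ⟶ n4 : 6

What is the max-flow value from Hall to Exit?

Augment Hall→n2→n5→Exit: bottleneck 5, flow now 5.
Augment Hall→n1→n4→n5→Exit: bottleneck 6, flow now 11.
Augment Hall→n2→n4→n5→Exit: bottleneck 2, flow now 13.
Augment Hall→n3→n4→n6→Exit: bottleneck 7, flow now 20.
Augment Hall→n3→n4→n7→Exit: bottleneck 2, flow now 22.
No augmenting path remains; maximum flow = 22.
In the residual graph, reachable from Hall: {Hall, n1, n2, n3}.
Min-cut edges: n1→n4 (6), n2→n4 (2), n2→n5 (5), n3→n4 (9); capacity 6 + 2 + 5 + 9 = 22.
This cut is saturated, so no flow can exceed 22.

22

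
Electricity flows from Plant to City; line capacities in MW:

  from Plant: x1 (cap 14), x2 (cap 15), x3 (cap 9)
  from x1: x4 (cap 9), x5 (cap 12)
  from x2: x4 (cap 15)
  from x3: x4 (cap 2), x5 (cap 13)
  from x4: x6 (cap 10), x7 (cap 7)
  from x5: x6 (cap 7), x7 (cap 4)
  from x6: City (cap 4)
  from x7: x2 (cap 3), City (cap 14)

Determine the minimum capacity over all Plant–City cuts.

15

Augment Plant→x1→x4→x6→City: bottleneck 4, flow now 4.
Augment Plant→x1→x4→x7→City: bottleneck 5, flow now 9.
Augment Plant→x1→x5→x7→City: bottleneck 4, flow now 13.
Augment Plant→x2→x4→x7→City: bottleneck 2, flow now 15.
No augmenting path remains; maximum flow = 15.
By max-flow min-cut, the minimum cut capacity equals the max flow.
In the residual graph, reachable from Plant: {Plant, x1, x2, x3, x4, x5, x6}.
Min-cut edges: x4→x7 (7), x5→x7 (4), x6→City (4); capacity 7 + 4 + 4 = 15.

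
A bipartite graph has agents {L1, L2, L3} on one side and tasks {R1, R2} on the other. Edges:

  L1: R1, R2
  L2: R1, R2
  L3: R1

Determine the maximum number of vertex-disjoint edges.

2

Unit-capacity flow: source→left, listed edges, right→sink; max matching = max flow.
Augmenting path L1→R1 (+1); matched 1.
Augmenting path L2→R2 (+1); matched 2.
No augmenting path remains; maximum matching = 2.
König certificate: {R1, R2} is a vertex cover of size 2 (every listed pair touches it), so no matching can be larger.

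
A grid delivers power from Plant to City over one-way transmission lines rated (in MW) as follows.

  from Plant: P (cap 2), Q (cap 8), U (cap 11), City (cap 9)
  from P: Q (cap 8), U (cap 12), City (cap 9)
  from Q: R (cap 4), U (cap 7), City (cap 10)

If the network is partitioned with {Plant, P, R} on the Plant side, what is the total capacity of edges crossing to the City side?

Edges leaving {Plant, P, R}: Plant→Q (8), Plant→U (11), Plant→City (9), P→Q (8), P→U (12), P→City (9).
Cut capacity = 8 + 11 + 9 + 8 + 12 + 9 = 57.

57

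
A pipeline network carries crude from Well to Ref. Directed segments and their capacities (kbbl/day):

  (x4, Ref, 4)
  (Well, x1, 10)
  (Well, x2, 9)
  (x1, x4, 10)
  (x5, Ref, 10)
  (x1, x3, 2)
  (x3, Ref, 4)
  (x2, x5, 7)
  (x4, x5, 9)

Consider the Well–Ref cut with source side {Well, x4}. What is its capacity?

Edges leaving {Well, x4}: Well→x1 (10), Well→x2 (9), x4→x5 (9), x4→Ref (4).
Cut capacity = 10 + 9 + 9 + 4 = 32.

32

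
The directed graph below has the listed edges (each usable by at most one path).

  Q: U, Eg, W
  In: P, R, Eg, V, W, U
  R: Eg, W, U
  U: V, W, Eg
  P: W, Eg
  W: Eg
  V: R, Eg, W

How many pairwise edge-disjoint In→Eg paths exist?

Assign every edge capacity 1; by Menger, the answer equals the max flow.
Path In→Eg (+1); total 1.
Path In→P→Eg (+1); total 2.
Path In→R→Eg (+1); total 3.
Path In→U→Eg (+1); total 4.
Path In→V→Eg (+1); total 5.
Path In→W→Eg (+1); total 6.
No residual In→Eg path; max flow = 6.
Certifying cut of size 6: {In→Eg, In→P, In→R, In→U, In→V, In→W}.

6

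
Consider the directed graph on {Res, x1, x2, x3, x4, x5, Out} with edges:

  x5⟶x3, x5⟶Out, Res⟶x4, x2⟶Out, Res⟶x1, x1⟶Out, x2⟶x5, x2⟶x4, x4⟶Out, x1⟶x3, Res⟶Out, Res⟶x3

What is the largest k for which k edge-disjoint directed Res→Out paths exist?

3

Assign every edge capacity 1; by Menger, the answer equals the max flow.
Path Res→Out (+1); total 1.
Path Res→x1→Out (+1); total 2.
Path Res→x4→Out (+1); total 3.
No residual Res→Out path; max flow = 3.
Certifying cut of size 3: {Res→Out, Res→x1, Res→x4}.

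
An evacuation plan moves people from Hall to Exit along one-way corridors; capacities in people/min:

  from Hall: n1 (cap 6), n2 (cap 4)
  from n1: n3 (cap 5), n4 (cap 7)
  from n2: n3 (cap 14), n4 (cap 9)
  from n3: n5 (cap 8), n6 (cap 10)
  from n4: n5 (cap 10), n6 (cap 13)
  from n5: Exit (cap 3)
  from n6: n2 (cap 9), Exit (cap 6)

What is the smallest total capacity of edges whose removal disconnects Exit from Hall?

Augment Hall→n1→n3→n5→Exit: bottleneck 3, flow now 3.
Augment Hall→n1→n3→n6→Exit: bottleneck 2, flow now 5.
Augment Hall→n1→n4→n6→Exit: bottleneck 1, flow now 6.
Augment Hall→n2→n3→n6→Exit: bottleneck 3, flow now 9.
No augmenting path remains; maximum flow = 9.
By max-flow min-cut, the minimum cut capacity equals the max flow.
In the residual graph, reachable from Hall: {Hall, n1, n2, n3, n4, n5, n6}.
Min-cut edges: n5→Exit (3), n6→Exit (6); capacity 3 + 6 = 9.

9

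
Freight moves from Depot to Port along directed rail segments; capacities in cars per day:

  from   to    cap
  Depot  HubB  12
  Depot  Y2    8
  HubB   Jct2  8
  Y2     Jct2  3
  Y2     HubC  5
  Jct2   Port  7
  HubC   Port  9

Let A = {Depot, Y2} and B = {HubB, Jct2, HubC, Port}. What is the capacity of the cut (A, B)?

Edges leaving {Depot, Y2}: Depot→HubB (12), Y2→Jct2 (3), Y2→HubC (5).
Cut capacity = 12 + 3 + 5 = 20.

20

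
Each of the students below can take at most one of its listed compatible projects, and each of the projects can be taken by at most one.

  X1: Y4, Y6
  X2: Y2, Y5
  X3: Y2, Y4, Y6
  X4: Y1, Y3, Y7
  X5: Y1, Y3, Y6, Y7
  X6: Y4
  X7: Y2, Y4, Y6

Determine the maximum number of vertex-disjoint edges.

Unit-capacity flow: source→left, listed edges, right→sink; max matching = max flow.
Augmenting path X1→Y4 (+1); matched 1.
Augmenting path X2→Y2 (+1); matched 2.
Augmenting path X3→Y6 (+1); matched 3.
Augmenting path X4→Y1 (+1); matched 4.
Augmenting path X5→Y3 (+1); matched 5.
Augmenting path X7→Y2→X2→Y5 (+1); matched 6.
No augmenting path remains; maximum matching = 6.
König certificate: {X2, X4, X5, Y2, Y4, Y6} is a vertex cover of size 6 (every listed pair touches it), so no matching can be larger.

6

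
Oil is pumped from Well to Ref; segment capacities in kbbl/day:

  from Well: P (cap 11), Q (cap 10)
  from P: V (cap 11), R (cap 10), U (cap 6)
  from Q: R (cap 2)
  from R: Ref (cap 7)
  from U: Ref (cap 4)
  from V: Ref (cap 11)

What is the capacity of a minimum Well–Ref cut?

Augment Well→P→R→Ref: bottleneck 7, flow now 7.
Augment Well→P→U→Ref: bottleneck 4, flow now 11.
Augment Well→Q→R→P→V→Ref: bottleneck 2, flow now 13. (uses reverse residual edge)
No augmenting path remains; maximum flow = 13.
By max-flow min-cut, the minimum cut capacity equals the max flow.
In the residual graph, reachable from Well: {Well, Q}.
Min-cut edges: Well→P (11), Q→R (2); capacity 11 + 2 = 13.

13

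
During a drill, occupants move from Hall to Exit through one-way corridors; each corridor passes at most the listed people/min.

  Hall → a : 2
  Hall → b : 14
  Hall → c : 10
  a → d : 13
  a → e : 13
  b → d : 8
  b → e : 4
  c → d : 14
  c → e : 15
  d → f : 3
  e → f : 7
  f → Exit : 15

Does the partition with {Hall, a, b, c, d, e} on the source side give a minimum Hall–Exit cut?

Given cut capacity: 3 + 7 = 10.
Augment Hall→a→d→f→Exit: bottleneck 2, flow now 2.
Augment Hall→b→d→f→Exit: bottleneck 1, flow now 3.
Augment Hall→b→e→f→Exit: bottleneck 4, flow now 7.
Augment Hall→c→e→f→Exit: bottleneck 3, flow now 10.
No augmenting path remains; maximum flow = 10.
Cut capacity 10 equals the max flow, so it is a minimum cut.

Yes — it is a minimum cut (capacity 10).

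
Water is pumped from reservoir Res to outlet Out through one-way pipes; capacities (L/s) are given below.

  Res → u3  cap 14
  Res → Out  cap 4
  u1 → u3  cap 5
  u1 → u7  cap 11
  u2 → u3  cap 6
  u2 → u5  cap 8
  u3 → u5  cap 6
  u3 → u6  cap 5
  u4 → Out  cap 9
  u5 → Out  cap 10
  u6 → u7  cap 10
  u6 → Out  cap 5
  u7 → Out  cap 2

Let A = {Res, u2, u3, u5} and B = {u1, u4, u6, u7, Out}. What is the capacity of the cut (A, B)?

Edges leaving {Res, u2, u3, u5}: Res→Out (4), u3→u6 (5), u5→Out (10).
Cut capacity = 4 + 5 + 10 = 19.

19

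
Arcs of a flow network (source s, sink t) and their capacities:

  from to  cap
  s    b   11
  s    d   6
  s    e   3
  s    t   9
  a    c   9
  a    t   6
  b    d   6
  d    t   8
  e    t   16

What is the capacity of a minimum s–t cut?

20

Augment s→t: bottleneck 9, flow now 9.
Augment s→d→t: bottleneck 6, flow now 15.
Augment s→e→t: bottleneck 3, flow now 18.
Augment s→b→d→t: bottleneck 2, flow now 20.
No augmenting path remains; maximum flow = 20.
By max-flow min-cut, the minimum cut capacity equals the max flow.
In the residual graph, reachable from s: {s, b, d}.
Min-cut edges: s→e (3), s→t (9), d→t (8); capacity 3 + 9 + 8 = 20.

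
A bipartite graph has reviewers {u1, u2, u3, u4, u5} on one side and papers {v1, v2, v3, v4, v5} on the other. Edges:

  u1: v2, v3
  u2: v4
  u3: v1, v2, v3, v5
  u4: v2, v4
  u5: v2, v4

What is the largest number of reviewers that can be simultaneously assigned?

Unit-capacity flow: source→left, listed edges, right→sink; max matching = max flow.
Augmenting path u1→v2 (+1); matched 1.
Augmenting path u2→v4 (+1); matched 2.
Augmenting path u3→v1 (+1); matched 3.
Augmenting path u4→v2→u1→v3 (+1); matched 4.
No augmenting path remains; maximum matching = 4.
König certificate: {u1, u3, v2, v4} is a vertex cover of size 4 (every listed pair touches it), so no matching can be larger.

4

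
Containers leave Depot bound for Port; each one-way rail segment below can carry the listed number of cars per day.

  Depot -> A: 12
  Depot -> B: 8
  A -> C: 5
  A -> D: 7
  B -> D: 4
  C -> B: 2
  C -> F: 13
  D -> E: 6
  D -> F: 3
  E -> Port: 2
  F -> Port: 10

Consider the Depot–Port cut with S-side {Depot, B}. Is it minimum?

No — its capacity is 16, but the minimum cut has capacity 10.

Given cut capacity: 12 + 4 = 16.
Augment Depot→A→C→F→Port: bottleneck 5, flow now 5.
Augment Depot→A→D→E→Port: bottleneck 2, flow now 7.
Augment Depot→A→D→F→Port: bottleneck 3, flow now 10.
No augmenting path remains; maximum flow = 10.
In the residual graph, reachable from Depot: {Depot, A, B, D, E}.
Min-cut edges: A→C (5), D→F (3), E→Port (2); capacity 5 + 3 + 2 = 10.
Cut capacity 16 exceeds the max flow 10, so it is not minimum.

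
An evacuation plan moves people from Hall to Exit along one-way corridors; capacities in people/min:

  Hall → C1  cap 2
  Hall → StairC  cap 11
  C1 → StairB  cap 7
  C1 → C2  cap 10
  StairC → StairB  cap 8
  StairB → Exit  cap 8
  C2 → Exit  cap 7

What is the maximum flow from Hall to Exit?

Augment Hall→C1→StairB→Exit: bottleneck 2, flow now 2.
Augment Hall→StairC→StairB→Exit: bottleneck 6, flow now 8.
Augment Hall→StairC→StairB→C1→C2→Exit: bottleneck 2, flow now 10. (uses reverse residual edge)
No augmenting path remains; maximum flow = 10.
In the residual graph, reachable from Hall: {Hall, StairC}.
Min-cut edges: Hall→C1 (2), StairC→StairB (8); capacity 2 + 8 = 10.
This cut is saturated, so no flow can exceed 10.

10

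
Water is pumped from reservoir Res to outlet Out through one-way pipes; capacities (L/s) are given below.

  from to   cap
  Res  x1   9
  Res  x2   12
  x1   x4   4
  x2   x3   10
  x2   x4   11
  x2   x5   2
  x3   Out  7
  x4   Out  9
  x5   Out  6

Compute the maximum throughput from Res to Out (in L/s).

16

Augment Res→x1→x4→Out: bottleneck 4, flow now 4.
Augment Res→x2→x3→Out: bottleneck 7, flow now 11.
Augment Res→x2→x4→Out: bottleneck 5, flow now 16.
No augmenting path remains; maximum flow = 16.
In the residual graph, reachable from Res: {Res, x1}.
Min-cut edges: Res→x2 (12), x1→x4 (4); capacity 12 + 4 = 16.
This cut is saturated, so no flow can exceed 16.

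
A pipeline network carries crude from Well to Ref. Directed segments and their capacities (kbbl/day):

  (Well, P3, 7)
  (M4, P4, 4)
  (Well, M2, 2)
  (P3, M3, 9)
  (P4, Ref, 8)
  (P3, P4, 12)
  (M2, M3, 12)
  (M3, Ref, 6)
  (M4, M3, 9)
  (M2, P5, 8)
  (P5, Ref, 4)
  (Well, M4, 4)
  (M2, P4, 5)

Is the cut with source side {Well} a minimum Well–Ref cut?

Given cut capacity: 4 + 2 + 7 = 13.
Augment Well→M4→P4→Ref: bottleneck 4, flow now 4.
Augment Well→M2→P4→Ref: bottleneck 2, flow now 6.
Augment Well→P3→P4→Ref: bottleneck 2, flow now 8.
Augment Well→P3→M3→Ref: bottleneck 5, flow now 13.
No augmenting path remains; maximum flow = 13.
Cut capacity 13 equals the max flow, so it is a minimum cut.

Yes — it is a minimum cut (capacity 13).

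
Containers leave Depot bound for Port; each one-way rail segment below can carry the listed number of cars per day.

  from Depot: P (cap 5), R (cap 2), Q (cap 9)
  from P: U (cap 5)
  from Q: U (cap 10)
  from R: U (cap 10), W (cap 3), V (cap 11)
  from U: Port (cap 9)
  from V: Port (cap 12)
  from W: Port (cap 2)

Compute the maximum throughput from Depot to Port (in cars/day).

Augment Depot→P→U→Port: bottleneck 5, flow now 5.
Augment Depot→Q→U→Port: bottleneck 4, flow now 9.
Augment Depot→R→V→Port: bottleneck 2, flow now 11.
No augmenting path remains; maximum flow = 11.
In the residual graph, reachable from Depot: {Depot, P, Q, U}.
Min-cut edges: Depot→R (2), U→Port (9); capacity 2 + 9 = 11.
This cut is saturated, so no flow can exceed 11.

11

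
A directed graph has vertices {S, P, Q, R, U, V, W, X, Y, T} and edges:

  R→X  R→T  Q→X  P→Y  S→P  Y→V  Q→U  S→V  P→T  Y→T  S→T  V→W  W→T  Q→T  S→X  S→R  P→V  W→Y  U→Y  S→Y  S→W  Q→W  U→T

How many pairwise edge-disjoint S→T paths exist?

5

Assign every edge capacity 1; by Menger, the answer equals the max flow.
Path S→T (+1); total 1.
Path S→P→T (+1); total 2.
Path S→R→T (+1); total 3.
Path S→W→T (+1); total 4.
Path S→Y→T (+1); total 5.
No residual S→T path; max flow = 5.
Certifying cut of size 5: {S→P, S→R, S→T, W→T, Y→T}.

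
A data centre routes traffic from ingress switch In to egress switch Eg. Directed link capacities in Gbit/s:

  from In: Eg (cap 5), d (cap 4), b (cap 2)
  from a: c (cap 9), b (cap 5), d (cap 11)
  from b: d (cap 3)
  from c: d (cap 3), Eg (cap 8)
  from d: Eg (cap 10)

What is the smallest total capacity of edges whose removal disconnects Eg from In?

Augment In→Eg: bottleneck 5, flow now 5.
Augment In→d→Eg: bottleneck 4, flow now 9.
Augment In→b→d→Eg: bottleneck 2, flow now 11.
No augmenting path remains; maximum flow = 11.
By max-flow min-cut, the minimum cut capacity equals the max flow.
In the residual graph, reachable from In: {In}.
Min-cut edges: In→b (2), In→d (4), In→Eg (5); capacity 2 + 4 + 5 = 11.

11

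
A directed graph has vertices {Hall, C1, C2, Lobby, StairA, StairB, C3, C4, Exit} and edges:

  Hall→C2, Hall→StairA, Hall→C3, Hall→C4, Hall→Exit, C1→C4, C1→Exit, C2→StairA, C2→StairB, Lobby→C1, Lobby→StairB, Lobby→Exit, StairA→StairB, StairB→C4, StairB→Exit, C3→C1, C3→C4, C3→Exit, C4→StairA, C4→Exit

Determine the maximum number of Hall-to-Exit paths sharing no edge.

Assign every edge capacity 1; by Menger, the answer equals the max flow.
Path Hall→Exit (+1); total 1.
Path Hall→C3→Exit (+1); total 2.
Path Hall→C4→Exit (+1); total 3.
Path Hall→C2→StairB→Exit (+1); total 4.
No residual Hall→Exit path; max flow = 4.
Certifying cut of size 4: {C4→Exit, Hall→C3, Hall→Exit, StairB→Exit}.

4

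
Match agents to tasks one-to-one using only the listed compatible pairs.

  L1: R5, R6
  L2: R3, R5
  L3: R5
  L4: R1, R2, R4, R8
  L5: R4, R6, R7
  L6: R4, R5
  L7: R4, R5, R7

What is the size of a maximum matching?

6

Unit-capacity flow: source→left, listed edges, right→sink; max matching = max flow.
Augmenting path L1→R5 (+1); matched 1.
Augmenting path L2→R3 (+1); matched 2.
Augmenting path L4→R1 (+1); matched 3.
Augmenting path L5→R4 (+1); matched 4.
Augmenting path L7→R7 (+1); matched 5.
Augmenting path L3→R5→L1→R6 (+1); matched 6.
No augmenting path remains; maximum matching = 6.
König certificate: {L2, L4, R4, R5, R6, R7} is a vertex cover of size 6 (every listed pair touches it), so no matching can be larger.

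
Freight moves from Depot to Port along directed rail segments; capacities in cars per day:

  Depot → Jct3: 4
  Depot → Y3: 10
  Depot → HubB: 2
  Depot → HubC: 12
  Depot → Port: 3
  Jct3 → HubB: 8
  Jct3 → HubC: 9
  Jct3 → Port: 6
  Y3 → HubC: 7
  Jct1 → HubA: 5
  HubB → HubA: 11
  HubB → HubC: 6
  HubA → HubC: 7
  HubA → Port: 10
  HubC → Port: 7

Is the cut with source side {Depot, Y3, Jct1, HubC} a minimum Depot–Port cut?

No — its capacity is 21, but the minimum cut has capacity 16.

Given cut capacity: 4 + 2 + 3 + 5 + 7 = 21.
Augment Depot→Port: bottleneck 3, flow now 3.
Augment Depot→Jct3→Port: bottleneck 4, flow now 7.
Augment Depot→HubC→Port: bottleneck 7, flow now 14.
Augment Depot→HubB→HubA→Port: bottleneck 2, flow now 16.
No augmenting path remains; maximum flow = 16.
In the residual graph, reachable from Depot: {Depot, Y3, HubC}.
Min-cut edges: Depot→Jct3 (4), Depot→HubB (2), Depot→Port (3), HubC→Port (7); capacity 4 + 2 + 3 + 7 = 16.
Cut capacity 21 exceeds the max flow 16, so it is not minimum.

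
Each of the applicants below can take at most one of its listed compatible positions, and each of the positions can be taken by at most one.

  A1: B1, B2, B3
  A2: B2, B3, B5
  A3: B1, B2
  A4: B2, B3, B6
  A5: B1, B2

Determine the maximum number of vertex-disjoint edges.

Unit-capacity flow: source→left, listed edges, right→sink; max matching = max flow.
Augmenting path A1→B1 (+1); matched 1.
Augmenting path A2→B2 (+1); matched 2.
Augmenting path A4→B3 (+1); matched 3.
Augmenting path A3→B2→A2→B5 (+1); matched 4.
Augmenting path A5→B1→A1→B3→A4→B6 (+1); matched 5.
No augmenting path remains; maximum matching = 5.
König certificate: {A1, A2, A3, A4, A5} is a vertex cover of size 5 (every listed pair touches it), so no matching can be larger.

5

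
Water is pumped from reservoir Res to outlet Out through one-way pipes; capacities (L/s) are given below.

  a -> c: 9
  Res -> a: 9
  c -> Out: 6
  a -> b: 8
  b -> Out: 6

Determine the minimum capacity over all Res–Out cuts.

9

Augment Res→a→b→Out: bottleneck 6, flow now 6.
Augment Res→a→c→Out: bottleneck 3, flow now 9.
No augmenting path remains; maximum flow = 9.
By max-flow min-cut, the minimum cut capacity equals the max flow.
In the residual graph, reachable from Res: {Res}.
Min-cut edges: Res→a (9); capacity 9 = 9.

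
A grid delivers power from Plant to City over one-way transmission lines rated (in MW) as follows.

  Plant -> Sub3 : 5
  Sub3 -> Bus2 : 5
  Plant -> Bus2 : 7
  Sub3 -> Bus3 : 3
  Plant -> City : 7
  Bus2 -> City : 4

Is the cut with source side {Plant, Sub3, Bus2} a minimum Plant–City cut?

Given cut capacity: 7 + 3 + 4 = 14.
Augment Plant→City: bottleneck 7, flow now 7.
Augment Plant→Bus2→City: bottleneck 4, flow now 11.
No augmenting path remains; maximum flow = 11.
In the residual graph, reachable from Plant: {Plant, Sub3, Bus3, Bus2}.
Min-cut edges: Plant→City (7), Bus2→City (4); capacity 7 + 4 = 11.
Cut capacity 14 exceeds the max flow 11, so it is not minimum.

No — its capacity is 14, but the minimum cut has capacity 11.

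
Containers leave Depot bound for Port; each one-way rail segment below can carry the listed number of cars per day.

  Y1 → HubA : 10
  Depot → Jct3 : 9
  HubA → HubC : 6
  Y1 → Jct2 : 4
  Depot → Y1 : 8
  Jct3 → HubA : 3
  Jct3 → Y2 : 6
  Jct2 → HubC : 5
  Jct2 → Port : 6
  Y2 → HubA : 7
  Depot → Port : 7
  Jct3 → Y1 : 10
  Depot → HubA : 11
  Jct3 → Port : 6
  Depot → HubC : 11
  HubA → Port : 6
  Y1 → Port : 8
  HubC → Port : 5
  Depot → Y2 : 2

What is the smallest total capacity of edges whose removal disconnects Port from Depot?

35

Augment Depot→Port: bottleneck 7, flow now 7.
Augment Depot→Jct3→Port: bottleneck 6, flow now 13.
Augment Depot→Y1→Port: bottleneck 8, flow now 21.
Augment Depot→HubA→Port: bottleneck 6, flow now 27.
Augment Depot→HubC→Port: bottleneck 5, flow now 32.
Augment Depot→Jct3→Y1→Jct2→Port: bottleneck 3, flow now 35.
No augmenting path remains; maximum flow = 35.
By max-flow min-cut, the minimum cut capacity equals the max flow.
In the residual graph, reachable from Depot: {Depot, Y2, HubA, HubC}.
Min-cut edges: Depot→Jct3 (9), Depot→Y1 (8), Depot→Port (7), HubA→Port (6), HubC→Port (5); capacity 9 + 8 + 7 + 6 + 5 = 35.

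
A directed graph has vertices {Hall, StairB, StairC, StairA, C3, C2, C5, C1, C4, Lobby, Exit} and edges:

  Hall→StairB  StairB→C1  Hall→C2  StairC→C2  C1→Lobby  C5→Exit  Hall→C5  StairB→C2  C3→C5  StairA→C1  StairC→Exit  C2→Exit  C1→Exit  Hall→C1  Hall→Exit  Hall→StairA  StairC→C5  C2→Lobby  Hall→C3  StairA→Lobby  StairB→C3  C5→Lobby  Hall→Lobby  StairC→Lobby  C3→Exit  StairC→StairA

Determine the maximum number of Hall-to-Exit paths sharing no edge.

5

Assign every edge capacity 1; by Menger, the answer equals the max flow.
Path Hall→Exit (+1); total 1.
Path Hall→C3→Exit (+1); total 2.
Path Hall→C2→Exit (+1); total 3.
Path Hall→C5→Exit (+1); total 4.
Path Hall→C1→Exit (+1); total 5.
No residual Hall→Exit path; max flow = 5.
Certifying cut of size 5: {C1→Exit, C2→Exit, C3→Exit, C5→Exit, Hall→Exit}.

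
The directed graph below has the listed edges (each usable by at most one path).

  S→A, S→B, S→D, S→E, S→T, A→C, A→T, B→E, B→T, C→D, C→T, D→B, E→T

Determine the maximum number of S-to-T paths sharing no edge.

Assign every edge capacity 1; by Menger, the answer equals the max flow.
Path S→T (+1); total 1.
Path S→A→T (+1); total 2.
Path S→B→T (+1); total 3.
Path S→E→T (+1); total 4.
No residual S→T path; max flow = 4.
Certifying cut of size 4: {B→T, E→T, S→A, S→T}.

4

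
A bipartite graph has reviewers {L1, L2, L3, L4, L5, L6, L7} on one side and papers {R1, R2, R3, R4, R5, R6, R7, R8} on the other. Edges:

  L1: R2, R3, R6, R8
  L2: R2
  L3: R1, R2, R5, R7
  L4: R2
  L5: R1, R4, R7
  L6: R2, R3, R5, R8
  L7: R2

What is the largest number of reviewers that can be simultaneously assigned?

5

Unit-capacity flow: source→left, listed edges, right→sink; max matching = max flow.
Augmenting path L1→R2 (+1); matched 1.
Augmenting path L3→R1 (+1); matched 2.
Augmenting path L5→R4 (+1); matched 3.
Augmenting path L6→R3 (+1); matched 4.
Augmenting path L2→R2→L1→R6 (+1); matched 5.
No augmenting path remains; maximum matching = 5.
König certificate: {L1, L3, L5, L6, R2} is a vertex cover of size 5 (every listed pair touches it), so no matching can be larger.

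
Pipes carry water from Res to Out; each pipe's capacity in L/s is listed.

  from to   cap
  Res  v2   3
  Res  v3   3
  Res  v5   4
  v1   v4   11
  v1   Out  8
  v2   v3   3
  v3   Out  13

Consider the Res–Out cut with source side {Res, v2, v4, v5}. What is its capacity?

Edges leaving {Res, v2, v4, v5}: Res→v3 (3), v2→v3 (3).
Cut capacity = 3 + 3 = 6.

6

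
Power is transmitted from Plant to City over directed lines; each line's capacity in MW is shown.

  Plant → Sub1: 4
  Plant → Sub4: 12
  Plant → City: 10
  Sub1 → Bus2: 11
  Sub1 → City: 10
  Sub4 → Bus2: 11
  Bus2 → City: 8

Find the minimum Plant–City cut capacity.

Augment Plant→City: bottleneck 10, flow now 10.
Augment Plant→Sub1→City: bottleneck 4, flow now 14.
Augment Plant→Sub4→Bus2→City: bottleneck 8, flow now 22.
No augmenting path remains; maximum flow = 22.
By max-flow min-cut, the minimum cut capacity equals the max flow.
In the residual graph, reachable from Plant: {Plant, Sub4, Bus2}.
Min-cut edges: Plant→Sub1 (4), Plant→City (10), Bus2→City (8); capacity 4 + 10 + 8 = 22.

22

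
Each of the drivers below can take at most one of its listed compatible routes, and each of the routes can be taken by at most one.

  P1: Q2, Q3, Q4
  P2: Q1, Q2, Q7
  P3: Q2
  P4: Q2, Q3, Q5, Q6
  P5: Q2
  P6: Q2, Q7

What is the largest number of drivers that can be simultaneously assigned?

Unit-capacity flow: source→left, listed edges, right→sink; max matching = max flow.
Augmenting path P1→Q2 (+1); matched 1.
Augmenting path P2→Q1 (+1); matched 2.
Augmenting path P4→Q3 (+1); matched 3.
Augmenting path P6→Q7 (+1); matched 4.
Augmenting path P3→Q2→P1→Q4 (+1); matched 5.
No augmenting path remains; maximum matching = 5.
König certificate: {P1, P2, P4, P6, Q2} is a vertex cover of size 5 (every listed pair touches it), so no matching can be larger.

5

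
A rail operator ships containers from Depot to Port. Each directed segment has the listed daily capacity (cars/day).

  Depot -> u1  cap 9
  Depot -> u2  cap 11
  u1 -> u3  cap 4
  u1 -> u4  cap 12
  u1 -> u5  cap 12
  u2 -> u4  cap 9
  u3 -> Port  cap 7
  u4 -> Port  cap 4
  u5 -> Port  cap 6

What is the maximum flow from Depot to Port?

13

Augment Depot→u1→u3→Port: bottleneck 4, flow now 4.
Augment Depot→u1→u4→Port: bottleneck 4, flow now 8.
Augment Depot→u1→u5→Port: bottleneck 1, flow now 9.
Augment Depot→u2→u4→u1→u5→Port: bottleneck 4, flow now 13. (uses reverse residual edge)
No augmenting path remains; maximum flow = 13.
In the residual graph, reachable from Depot: {Depot, u2, u4}.
Min-cut edges: Depot→u1 (9), u4→Port (4); capacity 9 + 4 = 13.
This cut is saturated, so no flow can exceed 13.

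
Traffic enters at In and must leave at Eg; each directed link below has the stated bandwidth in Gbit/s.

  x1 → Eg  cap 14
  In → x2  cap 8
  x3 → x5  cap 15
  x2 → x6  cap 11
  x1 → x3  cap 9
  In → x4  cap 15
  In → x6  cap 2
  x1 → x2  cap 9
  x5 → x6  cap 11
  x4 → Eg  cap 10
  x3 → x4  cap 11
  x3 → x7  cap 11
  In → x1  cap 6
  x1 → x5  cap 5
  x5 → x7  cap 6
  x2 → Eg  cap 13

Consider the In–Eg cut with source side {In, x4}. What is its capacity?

Edges leaving {In, x4}: In→x1 (6), In→x2 (8), In→x6 (2), x4→Eg (10).
Cut capacity = 6 + 8 + 2 + 10 = 26.

26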